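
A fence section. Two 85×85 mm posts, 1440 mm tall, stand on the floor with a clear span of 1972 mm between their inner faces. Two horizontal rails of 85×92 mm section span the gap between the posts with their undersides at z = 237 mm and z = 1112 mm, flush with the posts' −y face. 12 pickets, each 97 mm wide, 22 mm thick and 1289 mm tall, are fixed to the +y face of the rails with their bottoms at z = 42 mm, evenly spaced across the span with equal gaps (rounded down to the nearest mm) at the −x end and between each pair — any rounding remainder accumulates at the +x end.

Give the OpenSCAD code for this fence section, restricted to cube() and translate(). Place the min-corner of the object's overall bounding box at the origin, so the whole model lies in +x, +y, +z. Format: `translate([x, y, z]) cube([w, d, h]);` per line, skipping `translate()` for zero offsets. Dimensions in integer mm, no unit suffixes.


cube([85, 85, 1440]);
translate([2057, 0, 0]) cube([85, 85, 1440]);
translate([85, 0, 237]) cube([1972, 85, 92]);
translate([85, 0, 1112]) cube([1972, 85, 92]);
translate([147, 85, 42]) cube([97, 22, 1289]);
translate([306, 85, 42]) cube([97, 22, 1289]);
translate([465, 85, 42]) cube([97, 22, 1289]);
translate([624, 85, 42]) cube([97, 22, 1289]);
translate([783, 85, 42]) cube([97, 22, 1289]);
translate([942, 85, 42]) cube([97, 22, 1289]);
translate([1101, 85, 42]) cube([97, 22, 1289]);
translate([1260, 85, 42]) cube([97, 22, 1289]);
translate([1419, 85, 42]) cube([97, 22, 1289]);
translate([1578, 85, 42]) cube([97, 22, 1289]);
translate([1737, 85, 42]) cube([97, 22, 1289]);
translate([1896, 85, 42]) cube([97, 22, 1289]);


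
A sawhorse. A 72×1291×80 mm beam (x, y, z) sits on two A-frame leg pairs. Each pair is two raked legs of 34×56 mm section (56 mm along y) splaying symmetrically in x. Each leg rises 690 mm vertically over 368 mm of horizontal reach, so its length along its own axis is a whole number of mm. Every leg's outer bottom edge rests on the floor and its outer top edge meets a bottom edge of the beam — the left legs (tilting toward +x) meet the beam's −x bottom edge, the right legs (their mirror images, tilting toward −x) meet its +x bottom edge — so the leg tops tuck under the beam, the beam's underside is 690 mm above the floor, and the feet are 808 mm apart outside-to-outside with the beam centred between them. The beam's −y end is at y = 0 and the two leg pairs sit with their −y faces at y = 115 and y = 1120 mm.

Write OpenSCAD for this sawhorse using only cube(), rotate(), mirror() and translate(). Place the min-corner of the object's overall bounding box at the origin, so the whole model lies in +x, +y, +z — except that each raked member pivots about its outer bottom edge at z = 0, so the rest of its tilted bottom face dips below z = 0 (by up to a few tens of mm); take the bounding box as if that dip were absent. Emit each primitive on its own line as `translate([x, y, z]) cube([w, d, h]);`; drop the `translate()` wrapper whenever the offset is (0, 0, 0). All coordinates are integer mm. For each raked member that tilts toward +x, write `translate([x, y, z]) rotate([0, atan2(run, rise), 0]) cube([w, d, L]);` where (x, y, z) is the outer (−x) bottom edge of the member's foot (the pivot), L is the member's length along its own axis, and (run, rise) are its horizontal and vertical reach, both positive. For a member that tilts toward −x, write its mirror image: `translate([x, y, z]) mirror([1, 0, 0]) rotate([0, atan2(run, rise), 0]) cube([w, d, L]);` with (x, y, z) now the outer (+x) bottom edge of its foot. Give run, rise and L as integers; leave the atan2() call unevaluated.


translate([368, 0, 690]) cube([72, 1291, 80]);
translate([0, 115, 0]) rotate([0, atan2(368, 690), 0]) cube([34, 56, 782]);
translate([808, 115, 0]) mirror([1, 0, 0]) rotate([0, atan2(368, 690), 0]) cube([34, 56, 782]);
translate([0, 1120, 0]) rotate([0, atan2(368, 690), 0]) cube([34, 56, 782]);
translate([808, 1120, 0]) mirror([1, 0, 0]) rotate([0, atan2(368, 690), 0]) cube([34, 56, 782]);


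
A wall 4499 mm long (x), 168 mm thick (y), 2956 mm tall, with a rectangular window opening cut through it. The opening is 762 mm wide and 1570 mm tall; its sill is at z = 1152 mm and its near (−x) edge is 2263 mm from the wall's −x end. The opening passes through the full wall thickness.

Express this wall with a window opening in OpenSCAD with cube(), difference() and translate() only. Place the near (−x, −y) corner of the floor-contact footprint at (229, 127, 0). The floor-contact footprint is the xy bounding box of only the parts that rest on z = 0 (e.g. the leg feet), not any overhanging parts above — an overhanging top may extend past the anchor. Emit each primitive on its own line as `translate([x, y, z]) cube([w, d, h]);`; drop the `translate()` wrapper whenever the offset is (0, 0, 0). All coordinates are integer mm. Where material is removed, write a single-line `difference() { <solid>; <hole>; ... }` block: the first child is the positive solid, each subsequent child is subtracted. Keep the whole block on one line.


difference() { translate([229, 127, 0]) cube([4499, 168, 2956]); translate([2492, 127, 1152]) cube([762, 168, 1570]); }


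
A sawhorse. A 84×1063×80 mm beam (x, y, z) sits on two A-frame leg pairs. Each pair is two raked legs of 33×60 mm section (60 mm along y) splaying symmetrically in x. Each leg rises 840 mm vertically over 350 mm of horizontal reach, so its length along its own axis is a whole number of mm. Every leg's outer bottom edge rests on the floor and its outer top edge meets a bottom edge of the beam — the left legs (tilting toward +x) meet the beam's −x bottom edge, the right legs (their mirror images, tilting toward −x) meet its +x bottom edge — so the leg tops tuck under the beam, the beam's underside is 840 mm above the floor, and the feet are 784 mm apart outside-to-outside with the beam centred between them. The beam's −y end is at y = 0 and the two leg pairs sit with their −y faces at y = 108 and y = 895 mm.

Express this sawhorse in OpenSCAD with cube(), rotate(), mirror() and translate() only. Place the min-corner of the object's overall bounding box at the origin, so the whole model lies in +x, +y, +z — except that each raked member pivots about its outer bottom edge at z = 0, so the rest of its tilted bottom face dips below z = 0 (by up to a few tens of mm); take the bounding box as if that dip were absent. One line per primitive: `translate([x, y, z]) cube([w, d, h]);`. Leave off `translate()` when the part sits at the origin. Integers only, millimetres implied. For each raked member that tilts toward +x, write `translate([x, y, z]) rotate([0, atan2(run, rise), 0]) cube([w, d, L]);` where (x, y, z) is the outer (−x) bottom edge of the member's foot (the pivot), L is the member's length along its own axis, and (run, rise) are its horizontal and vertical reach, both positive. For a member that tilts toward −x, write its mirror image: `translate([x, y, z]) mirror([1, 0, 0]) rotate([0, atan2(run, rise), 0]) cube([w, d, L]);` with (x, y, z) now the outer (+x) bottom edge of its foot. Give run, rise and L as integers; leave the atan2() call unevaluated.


translate([350, 0, 840]) cube([84, 1063, 80]);
translate([0, 108, 0]) rotate([0, atan2(350, 840), 0]) cube([33, 60, 910]);
translate([784, 108, 0]) mirror([1, 0, 0]) rotate([0, atan2(350, 840), 0]) cube([33, 60, 910]);
translate([0, 895, 0]) rotate([0, atan2(350, 840), 0]) cube([33, 60, 910]);
translate([784, 895, 0]) mirror([1, 0, 0]) rotate([0, atan2(350, 840), 0]) cube([33, 60, 910]);


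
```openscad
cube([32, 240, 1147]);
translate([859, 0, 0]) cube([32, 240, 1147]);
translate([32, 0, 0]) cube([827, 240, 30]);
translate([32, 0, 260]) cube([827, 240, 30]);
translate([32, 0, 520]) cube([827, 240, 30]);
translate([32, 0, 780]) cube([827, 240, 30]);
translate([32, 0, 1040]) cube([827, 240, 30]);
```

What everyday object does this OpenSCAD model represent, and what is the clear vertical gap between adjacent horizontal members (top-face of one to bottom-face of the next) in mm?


A bookshelf. The clear shelf gap is 230 mm.

Two tall side panels with 5 horizontal boards between them — a bookshelf. The first two shelf undersides are at z = 0 and z = 260; with shelf thickness 30, the clear gap is 260 − 0 − 30 = 230 mm.


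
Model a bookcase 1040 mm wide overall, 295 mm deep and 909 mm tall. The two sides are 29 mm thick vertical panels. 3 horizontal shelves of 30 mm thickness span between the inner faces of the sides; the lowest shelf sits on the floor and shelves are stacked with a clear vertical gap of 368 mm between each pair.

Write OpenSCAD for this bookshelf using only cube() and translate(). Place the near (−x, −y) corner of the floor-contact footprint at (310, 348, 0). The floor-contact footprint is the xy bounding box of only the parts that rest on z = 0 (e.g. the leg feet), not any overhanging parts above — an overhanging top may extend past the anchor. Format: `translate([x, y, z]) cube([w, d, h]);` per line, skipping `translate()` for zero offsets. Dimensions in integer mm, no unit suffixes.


translate([310, 348, 0]) cube([29, 295, 909]);
translate([1321, 348, 0]) cube([29, 295, 909]);
translate([339, 348, 0]) cube([982, 295, 30]);
translate([339, 348, 398]) cube([982, 295, 30]);
translate([339, 348, 796]) cube([982, 295, 30]);


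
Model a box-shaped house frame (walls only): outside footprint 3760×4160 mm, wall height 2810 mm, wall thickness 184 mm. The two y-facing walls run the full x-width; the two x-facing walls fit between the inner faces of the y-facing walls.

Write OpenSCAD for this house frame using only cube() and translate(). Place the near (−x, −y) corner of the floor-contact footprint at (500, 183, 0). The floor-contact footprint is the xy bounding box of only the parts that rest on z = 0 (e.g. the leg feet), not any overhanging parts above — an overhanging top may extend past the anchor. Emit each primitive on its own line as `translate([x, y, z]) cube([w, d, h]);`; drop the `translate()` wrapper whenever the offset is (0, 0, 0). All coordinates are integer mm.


translate([500, 183, 0]) cube([3760, 184, 2810]);
translate([500, 4159, 0]) cube([3760, 184, 2810]);
translate([500, 367, 0]) cube([184, 3792, 2810]);
translate([4076, 367, 0]) cube([184, 3792, 2810]);


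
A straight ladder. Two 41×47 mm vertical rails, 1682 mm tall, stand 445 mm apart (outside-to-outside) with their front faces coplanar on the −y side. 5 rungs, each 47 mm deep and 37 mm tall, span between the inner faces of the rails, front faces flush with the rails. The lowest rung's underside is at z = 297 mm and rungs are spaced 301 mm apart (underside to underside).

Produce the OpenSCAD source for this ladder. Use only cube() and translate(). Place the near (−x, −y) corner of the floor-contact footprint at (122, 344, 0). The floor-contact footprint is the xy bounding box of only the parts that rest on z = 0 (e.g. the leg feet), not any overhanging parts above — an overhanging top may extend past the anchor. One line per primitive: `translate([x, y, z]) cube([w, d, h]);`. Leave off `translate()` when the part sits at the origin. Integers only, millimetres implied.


translate([122, 344, 0]) cube([41, 47, 1682]);
translate([526, 344, 0]) cube([41, 47, 1682]);
translate([163, 344, 297]) cube([363, 47, 37]);
translate([163, 344, 598]) cube([363, 47, 37]);
translate([163, 344, 899]) cube([363, 47, 37]);
translate([163, 344, 1200]) cube([363, 47, 37]);
translate([163, 344, 1501]) cube([363, 47, 37]);


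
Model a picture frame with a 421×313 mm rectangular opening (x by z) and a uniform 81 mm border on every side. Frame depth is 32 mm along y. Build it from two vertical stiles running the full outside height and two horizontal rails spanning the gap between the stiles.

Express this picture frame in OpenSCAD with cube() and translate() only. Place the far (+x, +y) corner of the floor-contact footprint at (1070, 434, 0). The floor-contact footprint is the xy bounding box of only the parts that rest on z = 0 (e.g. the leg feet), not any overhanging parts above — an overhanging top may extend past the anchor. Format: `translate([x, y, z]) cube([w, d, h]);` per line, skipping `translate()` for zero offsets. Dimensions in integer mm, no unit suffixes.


translate([487, 402, 0]) cube([81, 32, 475]);
translate([989, 402, 0]) cube([81, 32, 475]);
translate([568, 402, 0]) cube([421, 32, 81]);
translate([568, 402, 394]) cube([421, 32, 81]);


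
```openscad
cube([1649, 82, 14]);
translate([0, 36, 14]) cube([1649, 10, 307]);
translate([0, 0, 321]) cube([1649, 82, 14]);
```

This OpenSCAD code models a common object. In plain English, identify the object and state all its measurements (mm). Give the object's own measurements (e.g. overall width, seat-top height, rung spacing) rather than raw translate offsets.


An I-beam lying along x, 1649 mm long. Overall section height 335 mm. Two flanges 82 mm wide (y) and 14 mm thick, one on the floor and one at the top; a web 10 mm thick runs between them, centred on the flange width.


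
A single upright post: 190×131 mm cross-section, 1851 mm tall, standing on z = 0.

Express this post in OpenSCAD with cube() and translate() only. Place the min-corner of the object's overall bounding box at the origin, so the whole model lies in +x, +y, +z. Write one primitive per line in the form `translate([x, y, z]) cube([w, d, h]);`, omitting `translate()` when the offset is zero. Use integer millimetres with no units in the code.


cube([190, 131, 1851]);


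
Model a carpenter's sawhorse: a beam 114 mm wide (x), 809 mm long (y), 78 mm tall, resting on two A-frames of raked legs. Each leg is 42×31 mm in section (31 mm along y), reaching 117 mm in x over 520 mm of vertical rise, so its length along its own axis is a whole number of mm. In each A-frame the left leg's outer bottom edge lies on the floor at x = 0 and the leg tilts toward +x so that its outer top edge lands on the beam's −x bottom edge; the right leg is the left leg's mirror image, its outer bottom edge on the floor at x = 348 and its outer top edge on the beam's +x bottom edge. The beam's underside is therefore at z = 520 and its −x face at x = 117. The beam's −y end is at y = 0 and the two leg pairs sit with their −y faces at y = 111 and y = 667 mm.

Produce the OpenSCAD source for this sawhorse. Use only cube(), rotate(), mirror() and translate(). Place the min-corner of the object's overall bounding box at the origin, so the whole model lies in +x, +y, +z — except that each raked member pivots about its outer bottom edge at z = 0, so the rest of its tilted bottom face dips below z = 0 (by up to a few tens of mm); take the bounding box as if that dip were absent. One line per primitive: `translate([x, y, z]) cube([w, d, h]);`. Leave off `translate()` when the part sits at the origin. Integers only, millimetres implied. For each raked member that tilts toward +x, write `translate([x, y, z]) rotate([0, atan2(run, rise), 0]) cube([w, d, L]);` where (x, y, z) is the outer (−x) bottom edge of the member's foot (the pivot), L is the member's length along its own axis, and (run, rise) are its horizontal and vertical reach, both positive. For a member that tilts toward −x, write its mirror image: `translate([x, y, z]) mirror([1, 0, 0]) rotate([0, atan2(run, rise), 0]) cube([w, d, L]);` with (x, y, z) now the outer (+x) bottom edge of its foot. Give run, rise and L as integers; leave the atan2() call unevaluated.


// leg length = √(117² + 520²) = 533
// right-leg outer foot x = 2·117 + 114 = 348
// beam min-corner = (117, 0, 520)
translate([117, 0, 520]) cube([114, 809, 78]);
translate([0, 111, 0]) rotate([0, atan2(117, 520), 0]) cube([42, 31, 533]);
translate([348, 111, 0]) mirror([1, 0, 0]) rotate([0, atan2(117, 520), 0]) cube([42, 31, 533]);
translate([0, 667, 0]) rotate([0, atan2(117, 520), 0]) cube([42, 31, 533]);
translate([348, 667, 0]) mirror([1, 0, 0]) rotate([0, atan2(117, 520), 0]) cube([42, 31, 533]);


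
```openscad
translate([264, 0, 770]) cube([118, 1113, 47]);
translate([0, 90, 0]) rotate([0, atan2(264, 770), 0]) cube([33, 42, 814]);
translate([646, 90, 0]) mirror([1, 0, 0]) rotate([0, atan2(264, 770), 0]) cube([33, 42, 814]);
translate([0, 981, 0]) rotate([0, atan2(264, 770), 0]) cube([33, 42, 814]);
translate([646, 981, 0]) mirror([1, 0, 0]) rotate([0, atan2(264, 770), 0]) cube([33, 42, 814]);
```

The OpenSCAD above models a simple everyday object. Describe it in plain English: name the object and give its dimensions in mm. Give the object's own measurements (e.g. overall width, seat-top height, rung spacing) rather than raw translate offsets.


A sawhorse. A 118×1113×47 mm beam (x, y, z) sits on two A-frame leg pairs. Each pair is two raked legs of 33×42 mm section (42 mm along y) splaying symmetrically in x. Each leg rises 770 mm vertically over 264 mm of horizontal reach and is 814 mm long along its own axis. Every leg's outer bottom edge rests on the floor and its outer top edge meets a bottom edge of the beam — the left legs (tilting toward +x) meet the beam's −x bottom edge, the right legs (their mirror images, tilting toward −x) meet its +x bottom edge — so the leg tops tuck under the beam, the beam's underside is 770 mm above the floor, and the feet are 646 mm apart outside-to-outside with the beam centred between them. The two leg pairs are set in 90 mm from either end of the beam.


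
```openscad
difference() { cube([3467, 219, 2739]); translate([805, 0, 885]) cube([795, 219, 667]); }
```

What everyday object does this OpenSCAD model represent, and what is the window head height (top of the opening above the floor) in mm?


A wall with a window opening. The window head height is 1552 mm.

A wall with a rectangular opening subtracted — a window. Sill at z = 885, opening 667 mm tall, so the head is at 885 + 667 = 1552 mm.


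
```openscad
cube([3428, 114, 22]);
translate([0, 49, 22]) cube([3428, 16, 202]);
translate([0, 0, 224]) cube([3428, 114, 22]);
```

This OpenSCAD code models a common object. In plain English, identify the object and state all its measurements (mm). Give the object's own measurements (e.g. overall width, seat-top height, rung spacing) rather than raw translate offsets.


An I-beam lying along x, 3428 mm long. Overall section height 246 mm. Two flanges 114 mm wide (y) and 22 mm thick, one on the floor and one at the top; a web 16 mm thick runs between them, centred on the flange width.


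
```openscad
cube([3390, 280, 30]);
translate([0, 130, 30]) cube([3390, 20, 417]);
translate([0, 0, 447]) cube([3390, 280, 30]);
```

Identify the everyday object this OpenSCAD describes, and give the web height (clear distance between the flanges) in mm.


An I-beam. The web height is 417 mm.

Two wide flanges with a thin centred web — an I-beam. Overall 477 mm minus two 30 mm flanges gives a web of 477 − 2·30 = 417 mm.


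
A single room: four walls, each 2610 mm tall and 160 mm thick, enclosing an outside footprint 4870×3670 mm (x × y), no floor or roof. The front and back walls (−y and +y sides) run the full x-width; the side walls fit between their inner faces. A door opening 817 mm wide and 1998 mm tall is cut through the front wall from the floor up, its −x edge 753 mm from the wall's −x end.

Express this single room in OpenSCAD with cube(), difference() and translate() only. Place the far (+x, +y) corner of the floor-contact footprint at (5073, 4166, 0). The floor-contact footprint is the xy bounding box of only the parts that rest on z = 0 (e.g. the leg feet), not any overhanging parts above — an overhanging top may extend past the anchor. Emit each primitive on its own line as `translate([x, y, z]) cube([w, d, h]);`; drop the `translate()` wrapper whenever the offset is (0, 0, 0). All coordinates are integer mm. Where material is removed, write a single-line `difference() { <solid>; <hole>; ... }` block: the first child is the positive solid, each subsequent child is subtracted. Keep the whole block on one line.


difference() { translate([203, 496, 0]) cube([4870, 160, 2610]); translate([956, 496, 0]) cube([817, 160, 1998]); }
translate([203, 4006, 0]) cube([4870, 160, 2610]);
translate([203, 656, 0]) cube([160, 3350, 2610]);
translate([4913, 656, 0]) cube([160, 3350, 2610]);


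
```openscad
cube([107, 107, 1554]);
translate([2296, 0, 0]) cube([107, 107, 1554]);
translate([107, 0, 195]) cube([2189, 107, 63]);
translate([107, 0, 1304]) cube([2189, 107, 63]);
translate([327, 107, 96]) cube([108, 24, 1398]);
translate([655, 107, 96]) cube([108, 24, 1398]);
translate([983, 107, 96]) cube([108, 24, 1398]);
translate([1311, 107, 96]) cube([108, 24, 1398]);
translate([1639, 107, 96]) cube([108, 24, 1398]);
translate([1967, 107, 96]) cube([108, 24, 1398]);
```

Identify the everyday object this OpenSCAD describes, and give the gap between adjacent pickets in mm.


A fence section. The picket gap is 220 mm.

Two posts, two rails, 6 pickets — a fence section. Span 2189 mm holds 6 pickets of 108 mm with 7 equal gaps: ⌊(2189 − 6·108) / 7⌋ = 220 mm.


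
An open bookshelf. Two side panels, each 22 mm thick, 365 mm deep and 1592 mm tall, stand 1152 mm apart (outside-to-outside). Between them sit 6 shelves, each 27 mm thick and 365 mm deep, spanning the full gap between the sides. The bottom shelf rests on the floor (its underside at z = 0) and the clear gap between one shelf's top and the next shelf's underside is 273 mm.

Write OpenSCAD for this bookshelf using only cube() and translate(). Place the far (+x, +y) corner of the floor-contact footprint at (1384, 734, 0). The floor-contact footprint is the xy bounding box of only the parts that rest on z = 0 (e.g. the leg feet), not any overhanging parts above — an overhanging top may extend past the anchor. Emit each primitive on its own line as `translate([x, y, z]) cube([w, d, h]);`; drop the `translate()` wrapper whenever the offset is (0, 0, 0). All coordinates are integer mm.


translate([232, 369, 0]) cube([22, 365, 1592]);
translate([1362, 369, 0]) cube([22, 365, 1592]);
translate([254, 369, 0]) cube([1108, 365, 27]);
translate([254, 369, 300]) cube([1108, 365, 27]);
translate([254, 369, 600]) cube([1108, 365, 27]);
translate([254, 369, 900]) cube([1108, 365, 27]);
translate([254, 369, 1200]) cube([1108, 365, 27]);
translate([254, 369, 1500]) cube([1108, 365, 27]);


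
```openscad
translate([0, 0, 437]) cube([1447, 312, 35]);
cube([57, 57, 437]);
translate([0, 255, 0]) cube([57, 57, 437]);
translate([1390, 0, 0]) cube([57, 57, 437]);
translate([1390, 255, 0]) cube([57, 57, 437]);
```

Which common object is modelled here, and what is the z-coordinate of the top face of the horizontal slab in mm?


A bench. The seat-top height is 472 mm.

A long slab on four corner posts — a bench. The slab sits at z = 437 with thickness 35, so the top is 437 + 35 = 472 mm.


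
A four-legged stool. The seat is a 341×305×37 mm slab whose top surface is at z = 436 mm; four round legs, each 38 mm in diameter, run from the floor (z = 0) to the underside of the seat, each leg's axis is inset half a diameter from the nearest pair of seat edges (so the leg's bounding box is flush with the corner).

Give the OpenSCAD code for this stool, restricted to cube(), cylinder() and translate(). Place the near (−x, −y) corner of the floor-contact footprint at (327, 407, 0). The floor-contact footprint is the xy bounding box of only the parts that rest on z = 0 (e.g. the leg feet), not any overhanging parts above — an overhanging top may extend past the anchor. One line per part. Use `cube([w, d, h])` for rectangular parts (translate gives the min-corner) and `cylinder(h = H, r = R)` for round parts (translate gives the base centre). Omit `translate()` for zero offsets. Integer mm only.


translate([327, 407, 399]) cube([341, 305, 37]);
translate([346, 426, 0]) cylinder(h = 399, r = 19);
translate([649, 426, 0]) cylinder(h = 399, r = 19);
translate([346, 693, 0]) cylinder(h = 399, r = 19);
translate([649, 693, 0]) cylinder(h = 399, r = 19);


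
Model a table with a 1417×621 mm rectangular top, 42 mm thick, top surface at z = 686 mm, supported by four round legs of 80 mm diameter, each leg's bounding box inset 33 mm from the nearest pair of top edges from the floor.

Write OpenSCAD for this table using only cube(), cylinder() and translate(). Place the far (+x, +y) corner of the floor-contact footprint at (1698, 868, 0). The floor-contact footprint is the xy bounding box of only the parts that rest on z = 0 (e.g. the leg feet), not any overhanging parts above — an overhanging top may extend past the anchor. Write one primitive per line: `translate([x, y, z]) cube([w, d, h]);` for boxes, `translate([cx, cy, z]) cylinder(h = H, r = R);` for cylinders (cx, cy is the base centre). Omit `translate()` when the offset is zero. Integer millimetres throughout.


translate([314, 280, 644]) cube([1417, 621, 42]);
translate([387, 353, 0]) cylinder(h = 644, r = 40);
translate([1658, 353, 0]) cylinder(h = 644, r = 40);
translate([387, 828, 0]) cylinder(h = 644, r = 40);
translate([1658, 828, 0]) cylinder(h = 644, r = 40);


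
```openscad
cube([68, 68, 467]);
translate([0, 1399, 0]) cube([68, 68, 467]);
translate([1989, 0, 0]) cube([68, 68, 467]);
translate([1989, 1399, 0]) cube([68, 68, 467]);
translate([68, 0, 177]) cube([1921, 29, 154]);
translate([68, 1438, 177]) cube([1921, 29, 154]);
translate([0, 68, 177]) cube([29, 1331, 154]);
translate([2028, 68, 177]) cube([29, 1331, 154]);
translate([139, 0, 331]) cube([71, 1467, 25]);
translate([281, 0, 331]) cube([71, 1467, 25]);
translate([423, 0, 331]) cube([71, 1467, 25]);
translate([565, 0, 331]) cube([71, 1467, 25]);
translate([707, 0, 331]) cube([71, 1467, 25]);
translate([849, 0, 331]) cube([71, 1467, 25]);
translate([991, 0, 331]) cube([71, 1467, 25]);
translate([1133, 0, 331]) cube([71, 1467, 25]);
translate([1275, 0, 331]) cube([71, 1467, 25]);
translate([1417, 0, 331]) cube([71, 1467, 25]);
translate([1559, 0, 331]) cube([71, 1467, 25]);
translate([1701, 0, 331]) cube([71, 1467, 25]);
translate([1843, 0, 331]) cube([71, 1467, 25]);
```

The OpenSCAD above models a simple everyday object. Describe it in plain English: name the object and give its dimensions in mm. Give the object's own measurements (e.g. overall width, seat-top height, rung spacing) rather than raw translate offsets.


A bed frame 2057 mm long (x) by 1467 mm wide (y). Four 68×68 mm corner posts, 467 mm tall, at the corners of the footprint. Four rails of 29 mm thickness and 154 mm height run between adjacent posts with their undersides at z = 177 mm, their outer faces flush with the outside of the frame (the two x-running rails run between the posts' inner faces; the two y-running rails run between the posts' inner faces). 13 slats, each 71 mm wide (x) and 25 mm thick, lie across the top of the two x-running rails, running the full 1467 mm width of the frame in y; along x they sit between the end posts with a 71 mm gap after the −x posts and between neighbouring slats, leaving 75 mm before the +x posts.


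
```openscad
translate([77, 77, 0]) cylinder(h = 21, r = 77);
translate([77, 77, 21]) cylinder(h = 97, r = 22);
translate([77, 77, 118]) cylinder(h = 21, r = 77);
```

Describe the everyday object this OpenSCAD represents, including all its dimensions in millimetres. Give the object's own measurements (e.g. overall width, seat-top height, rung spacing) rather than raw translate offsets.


A spool: two coaxial disc flanges of radius 77 mm and thickness 21 mm, joined by a core cylinder of radius 22 mm and height 97 mm. The lower flange rests on z = 0 and the three cylinders share a vertical axis.


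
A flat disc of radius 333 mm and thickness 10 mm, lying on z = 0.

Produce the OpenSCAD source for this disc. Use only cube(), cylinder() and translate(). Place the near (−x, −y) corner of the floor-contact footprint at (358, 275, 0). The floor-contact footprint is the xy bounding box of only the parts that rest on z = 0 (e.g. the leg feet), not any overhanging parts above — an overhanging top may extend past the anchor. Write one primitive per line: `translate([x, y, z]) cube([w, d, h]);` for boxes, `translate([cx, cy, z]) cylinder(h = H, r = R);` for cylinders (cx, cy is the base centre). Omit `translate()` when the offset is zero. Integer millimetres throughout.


translate([691, 608, 0]) cylinder(h = 10, r = 333);


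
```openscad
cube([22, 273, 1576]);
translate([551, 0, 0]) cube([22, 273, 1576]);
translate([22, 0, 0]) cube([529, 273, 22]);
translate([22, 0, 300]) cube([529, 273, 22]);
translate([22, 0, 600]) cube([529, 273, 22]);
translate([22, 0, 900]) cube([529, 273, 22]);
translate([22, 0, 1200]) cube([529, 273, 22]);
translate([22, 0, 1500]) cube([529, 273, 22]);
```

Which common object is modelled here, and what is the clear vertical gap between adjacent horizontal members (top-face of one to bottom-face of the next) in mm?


A bookshelf. The clear shelf gap is 278 mm.

Two tall side panels with 6 horizontal boards between them — a bookshelf. The first two shelf undersides are at z = 0 and z = 300; with shelf thickness 22, the clear gap is 300 − 0 − 22 = 278 mm.


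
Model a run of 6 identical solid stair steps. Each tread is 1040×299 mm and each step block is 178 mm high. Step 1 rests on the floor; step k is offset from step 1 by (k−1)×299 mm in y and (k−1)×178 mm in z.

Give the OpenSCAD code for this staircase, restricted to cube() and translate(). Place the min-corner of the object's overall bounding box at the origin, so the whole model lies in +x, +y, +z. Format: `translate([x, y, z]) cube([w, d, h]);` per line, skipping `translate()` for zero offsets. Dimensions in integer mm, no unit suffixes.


cube([1040, 299, 178]);
translate([0, 299, 178]) cube([1040, 299, 178]);
translate([0, 598, 356]) cube([1040, 299, 178]);
translate([0, 897, 534]) cube([1040, 299, 178]);
translate([0, 1196, 712]) cube([1040, 299, 178]);
translate([0, 1495, 890]) cube([1040, 299, 178]);


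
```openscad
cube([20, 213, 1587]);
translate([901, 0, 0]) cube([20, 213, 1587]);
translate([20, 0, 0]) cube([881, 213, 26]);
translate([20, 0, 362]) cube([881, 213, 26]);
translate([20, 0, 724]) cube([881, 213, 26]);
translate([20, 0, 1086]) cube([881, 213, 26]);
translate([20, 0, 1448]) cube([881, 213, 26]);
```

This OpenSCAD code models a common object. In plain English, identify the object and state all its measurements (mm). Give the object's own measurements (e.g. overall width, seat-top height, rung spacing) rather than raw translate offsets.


An open bookshelf. Two side panels, each 20 mm thick, 213 mm deep and 1587 mm tall, stand 921 mm apart (outside-to-outside). Between them sit 5 shelves, each 26 mm thick and 213 mm deep, spanning the full gap between the sides. The bottom shelf rests on the floor (its underside at z = 0) and the clear gap between one shelf's top and the next shelf's underside is 336 mm.


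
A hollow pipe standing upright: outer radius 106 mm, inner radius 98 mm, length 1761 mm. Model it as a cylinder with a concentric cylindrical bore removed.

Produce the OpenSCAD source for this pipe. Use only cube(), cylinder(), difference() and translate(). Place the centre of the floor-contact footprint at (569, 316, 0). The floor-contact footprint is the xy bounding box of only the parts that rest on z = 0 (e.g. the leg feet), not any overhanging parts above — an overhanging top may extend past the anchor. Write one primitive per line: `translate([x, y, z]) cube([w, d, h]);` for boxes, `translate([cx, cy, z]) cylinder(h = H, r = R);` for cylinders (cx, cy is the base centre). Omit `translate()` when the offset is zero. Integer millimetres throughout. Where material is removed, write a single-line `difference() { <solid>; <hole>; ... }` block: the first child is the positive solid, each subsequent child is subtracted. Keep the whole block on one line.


difference() { translate([569, 316, 0]) cylinder(h = 1761, r = 106); translate([569, 316, 0]) cylinder(h = 1761, r = 98); }


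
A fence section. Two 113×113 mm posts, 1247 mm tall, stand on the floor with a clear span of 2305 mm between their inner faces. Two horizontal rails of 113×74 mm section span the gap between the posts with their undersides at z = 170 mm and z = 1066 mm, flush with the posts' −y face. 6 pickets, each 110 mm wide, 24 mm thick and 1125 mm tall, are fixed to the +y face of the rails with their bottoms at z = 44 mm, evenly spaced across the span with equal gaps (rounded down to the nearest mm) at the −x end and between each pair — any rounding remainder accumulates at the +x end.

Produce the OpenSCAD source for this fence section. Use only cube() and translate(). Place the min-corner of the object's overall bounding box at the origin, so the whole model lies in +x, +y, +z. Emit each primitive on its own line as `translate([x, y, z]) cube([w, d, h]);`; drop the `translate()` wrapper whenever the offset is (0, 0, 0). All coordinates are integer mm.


cube([113, 113, 1247]);
translate([2418, 0, 0]) cube([113, 113, 1247]);
translate([113, 0, 170]) cube([2305, 113, 74]);
translate([113, 0, 1066]) cube([2305, 113, 74]);
translate([348, 113, 44]) cube([110, 24, 1125]);
translate([693, 113, 44]) cube([110, 24, 1125]);
translate([1038, 113, 44]) cube([110, 24, 1125]);
translate([1383, 113, 44]) cube([110, 24, 1125]);
translate([1728, 113, 44]) cube([110, 24, 1125]);
translate([2073, 113, 44]) cube([110, 24, 1125]);


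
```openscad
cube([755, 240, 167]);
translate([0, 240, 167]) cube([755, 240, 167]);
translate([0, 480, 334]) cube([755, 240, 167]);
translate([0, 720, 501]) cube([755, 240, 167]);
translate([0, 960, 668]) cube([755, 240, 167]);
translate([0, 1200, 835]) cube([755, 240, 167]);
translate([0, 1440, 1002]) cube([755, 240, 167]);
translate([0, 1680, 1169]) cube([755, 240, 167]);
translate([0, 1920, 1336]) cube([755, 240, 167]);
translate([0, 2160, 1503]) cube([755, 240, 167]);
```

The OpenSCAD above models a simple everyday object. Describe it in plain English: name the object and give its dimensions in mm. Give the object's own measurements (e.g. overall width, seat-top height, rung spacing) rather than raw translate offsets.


A straight staircase of 10 solid steps. Each step is 755 mm wide (x), 240 mm deep (y, the going) and 167 mm tall (the rise). The first step rests on the floor; each subsequent step sits one going further in +y and one rise higher in +z, directly behind and above the previous step with no overlap.


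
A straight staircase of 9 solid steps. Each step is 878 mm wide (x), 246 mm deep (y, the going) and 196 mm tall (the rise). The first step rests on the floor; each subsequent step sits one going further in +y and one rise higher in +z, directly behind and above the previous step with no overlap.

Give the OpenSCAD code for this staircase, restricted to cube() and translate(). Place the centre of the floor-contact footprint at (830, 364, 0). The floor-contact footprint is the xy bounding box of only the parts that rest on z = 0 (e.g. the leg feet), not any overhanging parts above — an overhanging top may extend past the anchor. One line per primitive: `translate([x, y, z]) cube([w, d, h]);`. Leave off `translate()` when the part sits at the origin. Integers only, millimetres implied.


translate([391, 241, 0]) cube([878, 246, 196]);
translate([391, 487, 196]) cube([878, 246, 196]);
translate([391, 733, 392]) cube([878, 246, 196]);
translate([391, 979, 588]) cube([878, 246, 196]);
translate([391, 1225, 784]) cube([878, 246, 196]);
translate([391, 1471, 980]) cube([878, 246, 196]);
translate([391, 1717, 1176]) cube([878, 246, 196]);
translate([391, 1963, 1372]) cube([878, 246, 196]);
translate([391, 2209, 1568]) cube([878, 246, 196]);


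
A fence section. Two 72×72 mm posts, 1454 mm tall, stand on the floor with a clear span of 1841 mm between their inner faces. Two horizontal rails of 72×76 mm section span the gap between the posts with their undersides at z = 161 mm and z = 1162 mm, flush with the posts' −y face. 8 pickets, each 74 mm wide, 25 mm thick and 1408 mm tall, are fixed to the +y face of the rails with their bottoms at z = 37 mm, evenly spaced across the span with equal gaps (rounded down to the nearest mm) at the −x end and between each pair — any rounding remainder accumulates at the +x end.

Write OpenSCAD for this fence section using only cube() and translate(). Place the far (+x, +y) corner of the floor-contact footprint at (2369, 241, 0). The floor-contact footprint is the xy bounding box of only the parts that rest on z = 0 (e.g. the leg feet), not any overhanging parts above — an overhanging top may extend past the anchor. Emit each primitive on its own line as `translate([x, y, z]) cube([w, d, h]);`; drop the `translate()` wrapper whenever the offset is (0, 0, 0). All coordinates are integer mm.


translate([384, 169, 0]) cube([72, 72, 1454]);
translate([2297, 169, 0]) cube([72, 72, 1454]);
translate([456, 169, 161]) cube([1841, 72, 76]);
translate([456, 169, 1162]) cube([1841, 72, 76]);
translate([594, 241, 37]) cube([74, 25, 1408]);
translate([806, 241, 37]) cube([74, 25, 1408]);
translate([1018, 241, 37]) cube([74, 25, 1408]);
translate([1230, 241, 37]) cube([74, 25, 1408]);
translate([1442, 241, 37]) cube([74, 25, 1408]);
translate([1654, 241, 37]) cube([74, 25, 1408]);
translate([1866, 241, 37]) cube([74, 25, 1408]);
translate([2078, 241, 37]) cube([74, 25, 1408]);


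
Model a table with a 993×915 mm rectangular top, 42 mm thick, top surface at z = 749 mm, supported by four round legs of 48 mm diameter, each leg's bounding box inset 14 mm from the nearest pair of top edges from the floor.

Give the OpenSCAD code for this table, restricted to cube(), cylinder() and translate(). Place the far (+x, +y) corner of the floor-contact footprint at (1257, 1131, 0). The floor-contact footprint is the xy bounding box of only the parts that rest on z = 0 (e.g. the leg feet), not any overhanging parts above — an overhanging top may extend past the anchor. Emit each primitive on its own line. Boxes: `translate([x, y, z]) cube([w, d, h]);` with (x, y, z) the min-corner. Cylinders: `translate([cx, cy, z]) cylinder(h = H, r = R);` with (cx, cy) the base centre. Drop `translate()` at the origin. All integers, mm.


translate([278, 230, 707]) cube([993, 915, 42]);
translate([316, 268, 0]) cylinder(h = 707, r = 24);
translate([1233, 268, 0]) cylinder(h = 707, r = 24);
translate([316, 1107, 0]) cylinder(h = 707, r = 24);
translate([1233, 1107, 0]) cylinder(h = 707, r = 24);


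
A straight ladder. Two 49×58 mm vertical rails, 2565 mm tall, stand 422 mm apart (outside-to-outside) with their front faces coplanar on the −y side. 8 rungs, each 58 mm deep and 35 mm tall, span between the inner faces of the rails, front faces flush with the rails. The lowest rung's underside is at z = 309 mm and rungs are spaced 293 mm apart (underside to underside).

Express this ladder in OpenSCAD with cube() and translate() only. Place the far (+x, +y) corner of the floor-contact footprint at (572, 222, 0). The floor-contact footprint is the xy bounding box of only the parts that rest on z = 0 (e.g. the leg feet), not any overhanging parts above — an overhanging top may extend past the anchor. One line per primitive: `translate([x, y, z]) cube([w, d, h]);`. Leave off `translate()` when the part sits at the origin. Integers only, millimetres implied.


translate([150, 164, 0]) cube([49, 58, 2565]);
translate([523, 164, 0]) cube([49, 58, 2565]);
translate([199, 164, 309]) cube([324, 58, 35]);
translate([199, 164, 602]) cube([324, 58, 35]);
translate([199, 164, 895]) cube([324, 58, 35]);
translate([199, 164, 1188]) cube([324, 58, 35]);
translate([199, 164, 1481]) cube([324, 58, 35]);
translate([199, 164, 1774]) cube([324, 58, 35]);
translate([199, 164, 2067]) cube([324, 58, 35]);
translate([199, 164, 2360]) cube([324, 58, 35]);


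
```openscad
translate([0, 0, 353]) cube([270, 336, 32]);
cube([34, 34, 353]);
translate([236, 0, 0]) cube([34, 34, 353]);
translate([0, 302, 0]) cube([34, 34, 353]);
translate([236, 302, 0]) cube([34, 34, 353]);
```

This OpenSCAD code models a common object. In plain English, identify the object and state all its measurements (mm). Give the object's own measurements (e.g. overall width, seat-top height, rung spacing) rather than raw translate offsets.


A four-legged stool. The seat is a 270×336×32 mm slab whose top surface is at z = 385 mm; four square legs, each 34×34 mm in cross-section, run from the floor (z = 0) to the underside of the seat, each flush with a corner of the seat.
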